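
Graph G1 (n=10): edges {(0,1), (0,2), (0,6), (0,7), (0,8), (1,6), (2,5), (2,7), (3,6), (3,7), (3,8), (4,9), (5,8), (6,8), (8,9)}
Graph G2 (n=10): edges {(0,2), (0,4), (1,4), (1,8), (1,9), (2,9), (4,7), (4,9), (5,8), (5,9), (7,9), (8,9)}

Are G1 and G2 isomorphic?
No, not isomorphic

The graphs are NOT isomorphic.

Degrees in G1: deg(0)=5, deg(1)=2, deg(2)=3, deg(3)=3, deg(4)=1, deg(5)=2, deg(6)=4, deg(7)=3, deg(8)=5, deg(9)=2.
Sorted degree sequence of G1: [5, 5, 4, 3, 3, 3, 2, 2, 2, 1].
Degrees in G2: deg(0)=2, deg(1)=3, deg(2)=2, deg(3)=0, deg(4)=4, deg(5)=2, deg(6)=0, deg(7)=2, deg(8)=3, deg(9)=6.
Sorted degree sequence of G2: [6, 4, 3, 3, 2, 2, 2, 2, 0, 0].
The (sorted) degree sequence is an isomorphism invariant, so since G1 and G2 have different degree sequences they cannot be isomorphic.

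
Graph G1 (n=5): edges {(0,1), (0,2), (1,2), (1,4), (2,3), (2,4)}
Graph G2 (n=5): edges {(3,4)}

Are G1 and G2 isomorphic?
No, not isomorphic

The graphs are NOT isomorphic.

Connected components of G1: 1 component(s) with vertex sets [[0, 1, 2, 3, 4]], sizes [5].
Connected components of G2: 4 component(s) with vertex sets [[0], [1], [2], [3, 4]], sizes [1, 1, 1, 2].
The number of connected components (and the multiset of component sizes) is an isomorphism invariant — an isomorphism maps each component of G1 bijectively onto a component of G2. Since G1 has 1 component(s) and G2 has 4, they cannot be isomorphic.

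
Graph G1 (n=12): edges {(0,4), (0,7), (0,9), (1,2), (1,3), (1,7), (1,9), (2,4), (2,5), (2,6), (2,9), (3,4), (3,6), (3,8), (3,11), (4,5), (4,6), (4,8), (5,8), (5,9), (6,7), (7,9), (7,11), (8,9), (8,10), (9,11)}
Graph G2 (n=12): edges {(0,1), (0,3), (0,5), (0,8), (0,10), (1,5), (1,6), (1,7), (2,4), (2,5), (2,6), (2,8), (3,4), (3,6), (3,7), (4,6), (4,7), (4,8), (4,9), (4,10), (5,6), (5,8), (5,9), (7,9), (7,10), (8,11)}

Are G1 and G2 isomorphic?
Yes, isomorphic

The graphs are isomorphic.
One valid mapping φ: V(G1) → V(G2): 0→9, 1→3, 2→6, 3→0, 4→5, 5→2, 6→1, 7→7, 8→8, 9→4, 10→11, 11→10

Verify φ preserves adjacency — for each edge of G1, its image is an edge of G2:
  (0,4) → (φ(0),φ(4)) = (5,9) ∈ E(G2) ✓
  (0,7) → (φ(0),φ(7)) = (7,9) ∈ E(G2) ✓
  (0,9) → (φ(0),φ(9)) = (4,9) ∈ E(G2) ✓
  (1,2) → (φ(1),φ(2)) = (3,6) ∈ E(G2) ✓
  (1,3) → (φ(1),φ(3)) = (0,3) ∈ E(G2) ✓
  (1,7) → (φ(1),φ(7)) = (3,7) ∈ E(G2) ✓
  (1,9) → (φ(1),φ(9)) = (3,4) ∈ E(G2) ✓
  (2,4) → (φ(2),φ(4)) = (5,6) ∈ E(G2) ✓
  (2,5) → (φ(2),φ(5)) = (2,6) ∈ E(G2) ✓
  (2,6) → (φ(2),φ(6)) = (1,6) ∈ E(G2) ✓
  (2,9) → (φ(2),φ(9)) = (4,6) ∈ E(G2) ✓
  (3,4) → (φ(3),φ(4)) = (0,5) ∈ E(G2) ✓
  (3,6) → (φ(3),φ(6)) = (0,1) ∈ E(G2) ✓
  (3,8) → (φ(3),φ(8)) = (0,8) ∈ E(G2) ✓
  (3,11) → (φ(3),φ(11)) = (0,10) ∈ E(G2) ✓
  (4,5) → (φ(4),φ(5)) = (2,5) ∈ E(G2) ✓
  (4,6) → (φ(4),φ(6)) = (1,5) ∈ E(G2) ✓
  (4,8) → (φ(4),φ(8)) = (5,8) ∈ E(G2) ✓
  (5,8) → (φ(5),φ(8)) = (2,8) ∈ E(G2) ✓
  (5,9) → (φ(5),φ(9)) = (2,4) ∈ E(G2) ✓
  (6,7) → (φ(6),φ(7)) = (1,7) ∈ E(G2) ✓
  (7,9) → (φ(7),φ(9)) = (4,7) ∈ E(G2) ✓
  (7,11) → (φ(7),φ(11)) = (7,10) ∈ E(G2) ✓
  (8,9) → (φ(8),φ(9)) = (4,8) ∈ E(G2) ✓
  (8,10) → (φ(8),φ(10)) = (8,11) ∈ E(G2) ✓
  (9,11) → (φ(9),φ(11)) = (4,10) ∈ E(G2) ✓
All 26 edges of G1 map to edges of G2, and |E(G1)| = |E(G2)| = 26, so φ is a bijection on edges as well as vertices. Hence G1 ≅ G2.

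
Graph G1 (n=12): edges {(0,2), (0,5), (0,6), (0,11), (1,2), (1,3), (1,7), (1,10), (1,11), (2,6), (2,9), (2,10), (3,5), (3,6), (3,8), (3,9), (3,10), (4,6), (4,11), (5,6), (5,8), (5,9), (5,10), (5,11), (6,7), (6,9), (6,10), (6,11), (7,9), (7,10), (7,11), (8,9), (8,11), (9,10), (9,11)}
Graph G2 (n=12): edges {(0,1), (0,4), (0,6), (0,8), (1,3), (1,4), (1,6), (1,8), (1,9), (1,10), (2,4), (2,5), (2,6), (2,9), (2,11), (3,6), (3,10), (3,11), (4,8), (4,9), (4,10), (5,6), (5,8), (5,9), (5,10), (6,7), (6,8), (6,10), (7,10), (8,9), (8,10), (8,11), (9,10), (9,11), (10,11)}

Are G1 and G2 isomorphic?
Yes, isomorphic

The graphs are isomorphic.
One valid mapping φ: V(G1) → V(G2): 0→3, 1→2, 2→11, 3→4, 4→7, 5→1, 6→10, 7→5, 8→0, 9→8, 10→9, 11→6

Verify φ preserves adjacency — for each edge of G1, its image is an edge of G2:
  (0,2) → (φ(0),φ(2)) = (3,11) ∈ E(G2) ✓
  (0,5) → (φ(0),φ(5)) = (1,3) ∈ E(G2) ✓
  (0,6) → (φ(0),φ(6)) = (3,10) ∈ E(G2) ✓
  (0,11) → (φ(0),φ(11)) = (3,6) ∈ E(G2) ✓
  (1,2) → (φ(1),φ(2)) = (2,11) ∈ E(G2) ✓
  (1,3) → (φ(1),φ(3)) = (2,4) ∈ E(G2) ✓
  (1,7) → (φ(1),φ(7)) = (2,5) ∈ E(G2) ✓
  (1,10) → (φ(1),φ(10)) = (2,9) ∈ E(G2) ✓
  (1,11) → (φ(1),φ(11)) = (2,6) ∈ E(G2) ✓
  (2,6) → (φ(2),φ(6)) = (10,11) ∈ E(G2) ✓
  (2,9) → (φ(2),φ(9)) = (8,11) ∈ E(G2) ✓
  (2,10) → (φ(2),φ(10)) = (9,11) ∈ E(G2) ✓
  (3,5) → (φ(3),φ(5)) = (1,4) ∈ E(G2) ✓
  (3,6) → (φ(3),φ(6)) = (4,10) ∈ E(G2) ✓
  (3,8) → (φ(3),φ(8)) = (0,4) ∈ E(G2) ✓
  (3,9) → (φ(3),φ(9)) = (4,8) ∈ E(G2) ✓
  (3,10) → (φ(3),φ(10)) = (4,9) ∈ E(G2) ✓
  (4,6) → (φ(4),φ(6)) = (7,10) ∈ E(G2) ✓
  (4,11) → (φ(4),φ(11)) = (6,7) ∈ E(G2) ✓
  (5,6) → (φ(5),φ(6)) = (1,10) ∈ E(G2) ✓
  (5,8) → (φ(5),φ(8)) = (0,1) ∈ E(G2) ✓
  (5,9) → (φ(5),φ(9)) = (1,8) ∈ E(G2) ✓
  (5,10) → (φ(5),φ(10)) = (1,9) ∈ E(G2) ✓
  (5,11) → (φ(5),φ(11)) = (1,6) ∈ E(G2) ✓
  (6,7) → (φ(6),φ(7)) = (5,10) ∈ E(G2) ✓
  (6,9) → (φ(6),φ(9)) = (8,10) ∈ E(G2) ✓
  (6,10) → (φ(6),φ(10)) = (9,10) ∈ E(G2) ✓
  (6,11) → (φ(6),φ(11)) = (6,10) ∈ E(G2) ✓
  (7,9) → (φ(7),φ(9)) = (5,8) ∈ E(G2) ✓
  (7,10) → (φ(7),φ(10)) = (5,9) ∈ E(G2) ✓
  (7,11) → (φ(7),φ(11)) = (5,6) ∈ E(G2) ✓
  (8,9) → (φ(8),φ(9)) = (0,8) ∈ E(G2) ✓
  (8,11) → (φ(8),φ(11)) = (0,6) ∈ E(G2) ✓
  (9,10) → (φ(9),φ(10)) = (8,9) ∈ E(G2) ✓
  (9,11) → (φ(9),φ(11)) = (6,8) ∈ E(G2) ✓
All 35 edges of G1 map to edges of G2, and |E(G1)| = |E(G2)| = 35, so φ is a bijection on edges as well as vertices. Hence G1 ≅ G2.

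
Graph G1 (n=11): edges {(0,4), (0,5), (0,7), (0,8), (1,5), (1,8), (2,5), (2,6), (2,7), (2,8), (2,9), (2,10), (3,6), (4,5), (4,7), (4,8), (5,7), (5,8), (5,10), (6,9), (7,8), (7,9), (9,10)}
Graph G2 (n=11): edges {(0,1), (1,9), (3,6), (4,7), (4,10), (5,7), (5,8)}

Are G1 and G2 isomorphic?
No, not isomorphic

The graphs are NOT isomorphic.

Connected components of G1: 1 component(s) with vertex sets [[0, 1, 2, 3, 4, 5, 6, 7, 8, 9, 10]], sizes [11].
Connected components of G2: 4 component(s) with vertex sets [[2], [3, 6], [0, 1, 9], [4, 5, 7, 8, 10]], sizes [1, 2, 3, 5].
The number of connected components (and the multiset of component sizes) is an isomorphism invariant — an isomorphism maps each component of G1 bijectively onto a component of G2. Since G1 has 1 component(s) and G2 has 4, they cannot be isomorphic.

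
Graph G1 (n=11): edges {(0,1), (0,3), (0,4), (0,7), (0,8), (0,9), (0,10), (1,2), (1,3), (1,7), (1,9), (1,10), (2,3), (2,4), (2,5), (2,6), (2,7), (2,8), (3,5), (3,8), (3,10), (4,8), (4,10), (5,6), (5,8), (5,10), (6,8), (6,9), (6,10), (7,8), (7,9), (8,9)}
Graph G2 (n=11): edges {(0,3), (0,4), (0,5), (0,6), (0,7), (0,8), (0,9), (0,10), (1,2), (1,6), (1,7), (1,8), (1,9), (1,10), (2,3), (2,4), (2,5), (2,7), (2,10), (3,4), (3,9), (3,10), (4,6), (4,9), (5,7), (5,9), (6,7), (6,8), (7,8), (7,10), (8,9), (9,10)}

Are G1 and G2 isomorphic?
Yes, isomorphic

The graphs are isomorphic.
One valid mapping φ: V(G1) → V(G2): 0→7, 1→1, 2→9, 3→10, 4→5, 5→3, 6→4, 7→8, 8→0, 9→6, 10→2

Verify φ preserves adjacency — for each edge of G1, its image is an edge of G2:
  (0,1) → (φ(0),φ(1)) = (1,7) ∈ E(G2) ✓
  (0,3) → (φ(0),φ(3)) = (7,10) ∈ E(G2) ✓
  (0,4) → (φ(0),φ(4)) = (5,7) ∈ E(G2) ✓
  (0,7) → (φ(0),φ(7)) = (7,8) ∈ E(G2) ✓
  (0,8) → (φ(0),φ(8)) = (0,7) ∈ E(G2) ✓
  (0,9) → (φ(0),φ(9)) = (6,7) ∈ E(G2) ✓
  (0,10) → (φ(0),φ(10)) = (2,7) ∈ E(G2) ✓
  (1,2) → (φ(1),φ(2)) = (1,9) ∈ E(G2) ✓
  (1,3) → (φ(1),φ(3)) = (1,10) ∈ E(G2) ✓
  (1,7) → (φ(1),φ(7)) = (1,8) ∈ E(G2) ✓
  (1,9) → (φ(1),φ(9)) = (1,6) ∈ E(G2) ✓
  (1,10) → (φ(1),φ(10)) = (1,2) ∈ E(G2) ✓
  (2,3) → (φ(2),φ(3)) = (9,10) ∈ E(G2) ✓
  (2,4) → (φ(2),φ(4)) = (5,9) ∈ E(G2) ✓
  (2,5) → (φ(2),φ(5)) = (3,9) ∈ E(G2) ✓
  (2,6) → (φ(2),φ(6)) = (4,9) ∈ E(G2) ✓
  (2,7) → (φ(2),φ(7)) = (8,9) ∈ E(G2) ✓
  (2,8) → (φ(2),φ(8)) = (0,9) ∈ E(G2) ✓
  (3,5) → (φ(3),φ(5)) = (3,10) ∈ E(G2) ✓
  (3,8) → (φ(3),φ(8)) = (0,10) ∈ E(G2) ✓
  (3,10) → (φ(3),φ(10)) = (2,10) ∈ E(G2) ✓
  (4,8) → (φ(4),φ(8)) = (0,5) ∈ E(G2) ✓
  (4,10) → (φ(4),φ(10)) = (2,5) ∈ E(G2) ✓
  (5,6) → (φ(5),φ(6)) = (3,4) ∈ E(G2) ✓
  (5,8) → (φ(5),φ(8)) = (0,3) ∈ E(G2) ✓
  (5,10) → (φ(5),φ(10)) = (2,3) ∈ E(G2) ✓
  (6,8) → (φ(6),φ(8)) = (0,4) ∈ E(G2) ✓
  (6,9) → (φ(6),φ(9)) = (4,6) ∈ E(G2) ✓
  (6,10) → (φ(6),φ(10)) = (2,4) ∈ E(G2) ✓
  (7,8) → (φ(7),φ(8)) = (0,8) ∈ E(G2) ✓
  (7,9) → (φ(7),φ(9)) = (6,8) ∈ E(G2) ✓
  (8,9) → (φ(8),φ(9)) = (0,6) ∈ E(G2) ✓
All 32 edges of G1 map to edges of G2, and |E(G1)| = |E(G2)| = 32, so φ is a bijection on edges as well as vertices. Hence G1 ≅ G2.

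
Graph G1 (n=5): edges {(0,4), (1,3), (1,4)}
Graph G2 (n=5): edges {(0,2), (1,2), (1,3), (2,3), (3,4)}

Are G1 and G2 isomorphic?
No, not isomorphic

The graphs are NOT isomorphic.

Degrees in G1: deg(0)=1, deg(1)=2, deg(2)=0, deg(3)=1, deg(4)=2.
Sorted degree sequence of G1: [2, 2, 1, 1, 0].
Degrees in G2: deg(0)=1, deg(1)=2, deg(2)=3, deg(3)=3, deg(4)=1.
Sorted degree sequence of G2: [3, 3, 2, 1, 1].
The (sorted) degree sequence is an isomorphism invariant, so since G1 and G2 have different degree sequences they cannot be isomorphic.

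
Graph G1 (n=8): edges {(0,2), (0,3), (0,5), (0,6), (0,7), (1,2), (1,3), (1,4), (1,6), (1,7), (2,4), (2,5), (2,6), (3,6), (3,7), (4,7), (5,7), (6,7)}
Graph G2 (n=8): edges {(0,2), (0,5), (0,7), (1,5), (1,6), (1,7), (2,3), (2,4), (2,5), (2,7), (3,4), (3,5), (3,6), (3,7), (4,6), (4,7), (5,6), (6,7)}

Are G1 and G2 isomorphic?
Yes, isomorphic

The graphs are isomorphic.
One valid mapping φ: V(G1) → V(G2): 0→2, 1→6, 2→5, 3→4, 4→1, 5→0, 6→3, 7→7

Verify φ preserves adjacency — for each edge of G1, its image is an edge of G2:
  (0,2) → (φ(0),φ(2)) = (2,5) ∈ E(G2) ✓
  (0,3) → (φ(0),φ(3)) = (2,4) ∈ E(G2) ✓
  (0,5) → (φ(0),φ(5)) = (0,2) ∈ E(G2) ✓
  (0,6) → (φ(0),φ(6)) = (2,3) ∈ E(G2) ✓
  (0,7) → (φ(0),φ(7)) = (2,7) ∈ E(G2) ✓
  (1,2) → (φ(1),φ(2)) = (5,6) ∈ E(G2) ✓
  (1,3) → (φ(1),φ(3)) = (4,6) ∈ E(G2) ✓
  (1,4) → (φ(1),φ(4)) = (1,6) ∈ E(G2) ✓
  (1,6) → (φ(1),φ(6)) = (3,6) ∈ E(G2) ✓
  (1,7) → (φ(1),φ(7)) = (6,7) ∈ E(G2) ✓
  (2,4) → (φ(2),φ(4)) = (1,5) ∈ E(G2) ✓
  (2,5) → (φ(2),φ(5)) = (0,5) ∈ E(G2) ✓
  (2,6) → (φ(2),φ(6)) = (3,5) ∈ E(G2) ✓
  (3,6) → (φ(3),φ(6)) = (3,4) ∈ E(G2) ✓
  (3,7) → (φ(3),φ(7)) = (4,7) ∈ E(G2) ✓
  (4,7) → (φ(4),φ(7)) = (1,7) ∈ E(G2) ✓
  (5,7) → (φ(5),φ(7)) = (0,7) ∈ E(G2) ✓
  (6,7) → (φ(6),φ(7)) = (3,7) ∈ E(G2) ✓
All 18 edges of G1 map to edges of G2, and |E(G1)| = |E(G2)| = 18, so φ is a bijection on edges as well as vertices. Hence G1 ≅ G2.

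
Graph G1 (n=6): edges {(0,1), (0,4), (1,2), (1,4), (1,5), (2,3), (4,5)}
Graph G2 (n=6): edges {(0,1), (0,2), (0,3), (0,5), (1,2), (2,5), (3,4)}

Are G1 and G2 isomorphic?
Yes, isomorphic

The graphs are isomorphic.
One valid mapping φ: V(G1) → V(G2): 0→1, 1→0, 2→3, 3→4, 4→2, 5→5

Verify φ preserves adjacency — for each edge of G1, its image is an edge of G2:
  (0,1) → (φ(0),φ(1)) = (0,1) ∈ E(G2) ✓
  (0,4) → (φ(0),φ(4)) = (1,2) ∈ E(G2) ✓
  (1,2) → (φ(1),φ(2)) = (0,3) ∈ E(G2) ✓
  (1,4) → (φ(1),φ(4)) = (0,2) ∈ E(G2) ✓
  (1,5) → (φ(1),φ(5)) = (0,5) ∈ E(G2) ✓
  (2,3) → (φ(2),φ(3)) = (3,4) ∈ E(G2) ✓
  (4,5) → (φ(4),φ(5)) = (2,5) ∈ E(G2) ✓
All 7 edges of G1 map to edges of G2, and |E(G1)| = |E(G2)| = 7, so φ is a bijection on edges as well as vertices. Hence G1 ≅ G2.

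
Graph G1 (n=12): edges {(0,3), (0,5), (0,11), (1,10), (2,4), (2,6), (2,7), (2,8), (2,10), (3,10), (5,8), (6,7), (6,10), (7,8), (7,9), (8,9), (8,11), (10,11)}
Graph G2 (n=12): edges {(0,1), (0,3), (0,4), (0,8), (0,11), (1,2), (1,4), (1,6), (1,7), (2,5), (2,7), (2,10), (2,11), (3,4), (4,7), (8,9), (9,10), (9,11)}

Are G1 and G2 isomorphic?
Yes, isomorphic

The graphs are isomorphic.
One valid mapping φ: V(G1) → V(G2): 0→9, 1→5, 2→1, 3→10, 4→6, 5→8, 6→7, 7→4, 8→0, 9→3, 10→2, 11→11

Verify φ preserves adjacency — for each edge of G1, its image is an edge of G2:
  (0,3) → (φ(0),φ(3)) = (9,10) ∈ E(G2) ✓
  (0,5) → (φ(0),φ(5)) = (8,9) ∈ E(G2) ✓
  (0,11) → (φ(0),φ(11)) = (9,11) ∈ E(G2) ✓
  (1,10) → (φ(1),φ(10)) = (2,5) ∈ E(G2) ✓
  (2,4) → (φ(2),φ(4)) = (1,6) ∈ E(G2) ✓
  (2,6) → (φ(2),φ(6)) = (1,7) ∈ E(G2) ✓
  (2,7) → (φ(2),φ(7)) = (1,4) ∈ E(G2) ✓
  (2,8) → (φ(2),φ(8)) = (0,1) ∈ E(G2) ✓
  (2,10) → (φ(2),φ(10)) = (1,2) ∈ E(G2) ✓
  (3,10) → (φ(3),φ(10)) = (2,10) ∈ E(G2) ✓
  (5,8) → (φ(5),φ(8)) = (0,8) ∈ E(G2) ✓
  (6,7) → (φ(6),φ(7)) = (4,7) ∈ E(G2) ✓
  (6,10) → (φ(6),φ(10)) = (2,7) ∈ E(G2) ✓
  (7,8) → (φ(7),φ(8)) = (0,4) ∈ E(G2) ✓
  (7,9) → (φ(7),φ(9)) = (3,4) ∈ E(G2) ✓
  (8,9) → (φ(8),φ(9)) = (0,3) ∈ E(G2) ✓
  (8,11) → (φ(8),φ(11)) = (0,11) ∈ E(G2) ✓
  (10,11) → (φ(10),φ(11)) = (2,11) ∈ E(G2) ✓
All 18 edges of G1 map to edges of G2, and |E(G1)| = |E(G2)| = 18, so φ is a bijection on edges as well as vertices. Hence G1 ≅ G2.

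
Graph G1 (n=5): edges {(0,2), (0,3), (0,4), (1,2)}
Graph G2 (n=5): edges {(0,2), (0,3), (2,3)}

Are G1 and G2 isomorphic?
No, not isomorphic

The graphs are NOT isomorphic.

Counting triangles (3-cliques): G1 has 0, G2 has 1.
Triangle count is an isomorphism invariant, so differing triangle counts rule out isomorphism.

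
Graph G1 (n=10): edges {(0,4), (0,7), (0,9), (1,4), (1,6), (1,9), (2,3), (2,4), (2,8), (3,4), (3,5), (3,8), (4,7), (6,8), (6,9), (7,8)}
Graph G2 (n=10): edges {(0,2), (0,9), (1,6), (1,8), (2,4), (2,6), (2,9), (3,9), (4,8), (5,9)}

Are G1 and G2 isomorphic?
No, not isomorphic

The graphs are NOT isomorphic.

Connected components of G1: 1 component(s) with vertex sets [[0, 1, 2, 3, 4, 5, 6, 7, 8, 9]], sizes [10].
Connected components of G2: 2 component(s) with vertex sets [[7], [0, 1, 2, 3, 4, 5, 6, 8, 9]], sizes [1, 9].
The number of connected components (and the multiset of component sizes) is an isomorphism invariant — an isomorphism maps each component of G1 bijectively onto a component of G2. Since G1 has 1 component(s) and G2 has 2, they cannot be isomorphic.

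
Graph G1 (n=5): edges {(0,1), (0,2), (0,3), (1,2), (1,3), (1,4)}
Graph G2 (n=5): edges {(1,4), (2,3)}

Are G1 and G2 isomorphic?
No, not isomorphic

The graphs are NOT isomorphic.

Connected components of G1: 1 component(s) with vertex sets [[0, 1, 2, 3, 4]], sizes [5].
Connected components of G2: 3 component(s) with vertex sets [[0], [1, 4], [2, 3]], sizes [1, 2, 2].
The number of connected components (and the multiset of component sizes) is an isomorphism invariant — an isomorphism maps each component of G1 bijectively onto a component of G2. Since G1 has 1 component(s) and G2 has 3, they cannot be isomorphic.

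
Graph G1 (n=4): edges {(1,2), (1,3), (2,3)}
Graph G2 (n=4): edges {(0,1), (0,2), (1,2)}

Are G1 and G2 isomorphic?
Yes, isomorphic

The graphs are isomorphic.
One valid mapping φ: V(G1) → V(G2): 0→3, 1→2, 2→1, 3→0

Verify φ preserves adjacency — for each edge of G1, its image is an edge of G2:
  (1,2) → (φ(1),φ(2)) = (1,2) ∈ E(G2) ✓
  (1,3) → (φ(1),φ(3)) = (0,2) ∈ E(G2) ✓
  (2,3) → (φ(2),φ(3)) = (0,1) ∈ E(G2) ✓
All 3 edges of G1 map to edges of G2, and |E(G1)| = |E(G2)| = 3, so φ is a bijection on edges as well as vertices. Hence G1 ≅ G2.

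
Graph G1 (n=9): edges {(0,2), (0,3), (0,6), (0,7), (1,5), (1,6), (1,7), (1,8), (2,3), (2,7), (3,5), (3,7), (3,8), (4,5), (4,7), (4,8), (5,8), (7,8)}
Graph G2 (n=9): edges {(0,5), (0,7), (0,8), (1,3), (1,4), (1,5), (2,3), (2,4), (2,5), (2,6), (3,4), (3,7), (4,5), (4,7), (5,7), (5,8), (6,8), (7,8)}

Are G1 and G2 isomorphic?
Yes, isomorphic

The graphs are isomorphic.
One valid mapping φ: V(G1) → V(G2): 0→8, 1→2, 2→0, 3→7, 4→1, 5→3, 6→6, 7→5, 8→4

Verify φ preserves adjacency — for each edge of G1, its image is an edge of G2:
  (0,2) → (φ(0),φ(2)) = (0,8) ∈ E(G2) ✓
  (0,3) → (φ(0),φ(3)) = (7,8) ∈ E(G2) ✓
  (0,6) → (φ(0),φ(6)) = (6,8) ∈ E(G2) ✓
  (0,7) → (φ(0),φ(7)) = (5,8) ∈ E(G2) ✓
  (1,5) → (φ(1),φ(5)) = (2,3) ∈ E(G2) ✓
  (1,6) → (φ(1),φ(6)) = (2,6) ∈ E(G2) ✓
  (1,7) → (φ(1),φ(7)) = (2,5) ∈ E(G2) ✓
  (1,8) → (φ(1),φ(8)) = (2,4) ∈ E(G2) ✓
  (2,3) → (φ(2),φ(3)) = (0,7) ∈ E(G2) ✓
  (2,7) → (φ(2),φ(7)) = (0,5) ∈ E(G2) ✓
  (3,5) → (φ(3),φ(5)) = (3,7) ∈ E(G2) ✓
  (3,7) → (φ(3),φ(7)) = (5,7) ∈ E(G2) ✓
  (3,8) → (φ(3),φ(8)) = (4,7) ∈ E(G2) ✓
  (4,5) → (φ(4),φ(5)) = (1,3) ∈ E(G2) ✓
  (4,7) → (φ(4),φ(7)) = (1,5) ∈ E(G2) ✓
  (4,8) → (φ(4),φ(8)) = (1,4) ∈ E(G2) ✓
  (5,8) → (φ(5),φ(8)) = (3,4) ∈ E(G2) ✓
  (7,8) → (φ(7),φ(8)) = (4,5) ∈ E(G2) ✓
All 18 edges of G1 map to edges of G2, and |E(G1)| = |E(G2)| = 18, so φ is a bijection on edges as well as vertices. Hence G1 ≅ G2.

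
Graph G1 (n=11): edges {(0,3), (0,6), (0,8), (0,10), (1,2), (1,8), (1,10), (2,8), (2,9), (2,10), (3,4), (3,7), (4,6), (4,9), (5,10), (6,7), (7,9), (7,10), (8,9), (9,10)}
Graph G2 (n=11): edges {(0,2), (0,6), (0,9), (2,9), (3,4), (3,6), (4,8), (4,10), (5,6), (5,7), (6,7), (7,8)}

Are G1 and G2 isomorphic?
No, not isomorphic

The graphs are NOT isomorphic.

Connected components of G1: 1 component(s) with vertex sets [[0, 1, 2, 3, 4, 5, 6, 7, 8, 9, 10]], sizes [11].
Connected components of G2: 2 component(s) with vertex sets [[1], [0, 2, 3, 4, 5, 6, 7, 8, 9, 10]], sizes [1, 10].
The number of connected components (and the multiset of component sizes) is an isomorphism invariant — an isomorphism maps each component of G1 bijectively onto a component of G2. Since G1 has 1 component(s) and G2 has 2, they cannot be isomorphic.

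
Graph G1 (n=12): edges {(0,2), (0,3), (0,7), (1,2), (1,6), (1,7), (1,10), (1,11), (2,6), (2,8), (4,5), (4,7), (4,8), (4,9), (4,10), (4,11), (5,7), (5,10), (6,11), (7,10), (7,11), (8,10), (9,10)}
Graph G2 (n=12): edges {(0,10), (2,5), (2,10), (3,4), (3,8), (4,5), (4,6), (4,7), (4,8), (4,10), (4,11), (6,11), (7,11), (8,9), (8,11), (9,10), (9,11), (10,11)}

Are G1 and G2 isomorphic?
No, not isomorphic

The graphs are NOT isomorphic.

Counting triangles (3-cliques): G1 has 11, G2 has 7.
Triangle count is an isomorphism invariant, so differing triangle counts rule out isomorphism.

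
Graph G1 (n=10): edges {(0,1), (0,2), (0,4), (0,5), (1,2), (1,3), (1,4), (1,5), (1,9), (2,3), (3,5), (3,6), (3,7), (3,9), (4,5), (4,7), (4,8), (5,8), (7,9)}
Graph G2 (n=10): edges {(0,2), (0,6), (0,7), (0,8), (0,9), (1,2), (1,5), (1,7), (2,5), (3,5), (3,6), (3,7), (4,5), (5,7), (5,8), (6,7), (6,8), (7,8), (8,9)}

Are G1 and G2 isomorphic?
Yes, isomorphic

The graphs are isomorphic.
One valid mapping φ: V(G1) → V(G2): 0→6, 1→7, 2→3, 3→5, 4→0, 5→8, 6→4, 7→2, 8→9, 9→1

Verify φ preserves adjacency — for each edge of G1, its image is an edge of G2:
  (0,1) → (φ(0),φ(1)) = (6,7) ∈ E(G2) ✓
  (0,2) → (φ(0),φ(2)) = (3,6) ∈ E(G2) ✓
  (0,4) → (φ(0),φ(4)) = (0,6) ∈ E(G2) ✓
  (0,5) → (φ(0),φ(5)) = (6,8) ∈ E(G2) ✓
  (1,2) → (φ(1),φ(2)) = (3,7) ∈ E(G2) ✓
  (1,3) → (φ(1),φ(3)) = (5,7) ∈ E(G2) ✓
  (1,4) → (φ(1),φ(4)) = (0,7) ∈ E(G2) ✓
  (1,5) → (φ(1),φ(5)) = (7,8) ∈ E(G2) ✓
  (1,9) → (φ(1),φ(9)) = (1,7) ∈ E(G2) ✓
  (2,3) → (φ(2),φ(3)) = (3,5) ∈ E(G2) ✓
  (3,5) → (φ(3),φ(5)) = (5,8) ∈ E(G2) ✓
  (3,6) → (φ(3),φ(6)) = (4,5) ∈ E(G2) ✓
  (3,7) → (φ(3),φ(7)) = (2,5) ∈ E(G2) ✓
  (3,9) → (φ(3),φ(9)) = (1,5) ∈ E(G2) ✓
  (4,5) → (φ(4),φ(5)) = (0,8) ∈ E(G2) ✓
  (4,7) → (φ(4),φ(7)) = (0,2) ∈ E(G2) ✓
  (4,8) → (φ(4),φ(8)) = (0,9) ∈ E(G2) ✓
  (5,8) → (φ(5),φ(8)) = (8,9) ∈ E(G2) ✓
  (7,9) → (φ(7),φ(9)) = (1,2) ∈ E(G2) ✓
All 19 edges of G1 map to edges of G2, and |E(G1)| = |E(G2)| = 19, so φ is a bijection on edges as well as vertices. Hence G1 ≅ G2.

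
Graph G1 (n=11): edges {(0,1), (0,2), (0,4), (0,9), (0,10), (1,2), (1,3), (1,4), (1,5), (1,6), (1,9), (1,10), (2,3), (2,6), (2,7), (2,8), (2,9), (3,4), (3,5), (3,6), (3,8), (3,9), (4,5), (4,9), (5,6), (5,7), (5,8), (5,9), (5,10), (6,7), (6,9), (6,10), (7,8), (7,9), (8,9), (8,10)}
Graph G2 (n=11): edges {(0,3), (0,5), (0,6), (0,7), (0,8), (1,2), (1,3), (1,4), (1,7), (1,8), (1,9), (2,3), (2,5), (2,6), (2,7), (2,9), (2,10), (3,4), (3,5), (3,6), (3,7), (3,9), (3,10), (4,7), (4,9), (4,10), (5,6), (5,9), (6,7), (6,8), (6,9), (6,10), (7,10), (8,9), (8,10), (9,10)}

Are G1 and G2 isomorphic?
Yes, isomorphic

The graphs are isomorphic.
One valid mapping φ: V(G1) → V(G2): 0→0, 1→6, 2→7, 3→2, 4→5, 5→9, 6→10, 7→4, 8→1, 9→3, 10→8

Verify φ preserves adjacency — for each edge of G1, its image is an edge of G2:
  (0,1) → (φ(0),φ(1)) = (0,6) ∈ E(G2) ✓
  (0,2) → (φ(0),φ(2)) = (0,7) ∈ E(G2) ✓
  (0,4) → (φ(0),φ(4)) = (0,5) ∈ E(G2) ✓
  (0,9) → (φ(0),φ(9)) = (0,3) ∈ E(G2) ✓
  (0,10) → (φ(0),φ(10)) = (0,8) ∈ E(G2) ✓
  (1,2) → (φ(1),φ(2)) = (6,7) ∈ E(G2) ✓
  (1,3) → (φ(1),φ(3)) = (2,6) ∈ E(G2) ✓
  (1,4) → (φ(1),φ(4)) = (5,6) ∈ E(G2) ✓
  (1,5) → (φ(1),φ(5)) = (6,9) ∈ E(G2) ✓
  (1,6) → (φ(1),φ(6)) = (6,10) ∈ E(G2) ✓
  (1,9) → (φ(1),φ(9)) = (3,6) ∈ E(G2) ✓
  (1,10) → (φ(1),φ(10)) = (6,8) ∈ E(G2) ✓
  (2,3) → (φ(2),φ(3)) = (2,7) ∈ E(G2) ✓
  (2,6) → (φ(2),φ(6)) = (7,10) ∈ E(G2) ✓
  (2,7) → (φ(2),φ(7)) = (4,7) ∈ E(G2) ✓
  (2,8) → (φ(2),φ(8)) = (1,7) ∈ E(G2) ✓
  (2,9) → (φ(2),φ(9)) = (3,7) ∈ E(G2) ✓
  (3,4) → (φ(3),φ(4)) = (2,5) ∈ E(G2) ✓
  (3,5) → (φ(3),φ(5)) = (2,9) ∈ E(G2) ✓
  (3,6) → (φ(3),φ(6)) = (2,10) ∈ E(G2) ✓
  (3,8) → (φ(3),φ(8)) = (1,2) ∈ E(G2) ✓
  (3,9) → (φ(3),φ(9)) = (2,3) ∈ E(G2) ✓
  (4,5) → (φ(4),φ(5)) = (5,9) ∈ E(G2) ✓
  (4,9) → (φ(4),φ(9)) = (3,5) ∈ E(G2) ✓
  (5,6) → (φ(5),φ(6)) = (9,10) ∈ E(G2) ✓
  (5,7) → (φ(5),φ(7)) = (4,9) ∈ E(G2) ✓
  (5,8) → (φ(5),φ(8)) = (1,9) ∈ E(G2) ✓
  (5,9) → (φ(5),φ(9)) = (3,9) ∈ E(G2) ✓
  (5,10) → (φ(5),φ(10)) = (8,9) ∈ E(G2) ✓
  (6,7) → (φ(6),φ(7)) = (4,10) ∈ E(G2) ✓
  (6,9) → (φ(6),φ(9)) = (3,10) ∈ E(G2) ✓
  (6,10) → (φ(6),φ(10)) = (8,10) ∈ E(G2) ✓
  (7,8) → (φ(7),φ(8)) = (1,4) ∈ E(G2) ✓
  (7,9) → (φ(7),φ(9)) = (3,4) ∈ E(G2) ✓
  (8,9) → (φ(8),φ(9)) = (1,3) ∈ E(G2) ✓
  (8,10) → (φ(8),φ(10)) = (1,8) ∈ E(G2) ✓
All 36 edges of G1 map to edges of G2, and |E(G1)| = |E(G2)| = 36, so φ is a bijection on edges as well as vertices. Hence G1 ≅ G2.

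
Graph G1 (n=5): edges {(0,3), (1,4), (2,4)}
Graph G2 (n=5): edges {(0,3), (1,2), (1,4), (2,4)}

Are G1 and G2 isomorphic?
No, not isomorphic

The graphs are NOT isomorphic.

Counting triangles (3-cliques): G1 has 0, G2 has 1.
Triangle count is an isomorphism invariant, so differing triangle counts rule out isomorphism.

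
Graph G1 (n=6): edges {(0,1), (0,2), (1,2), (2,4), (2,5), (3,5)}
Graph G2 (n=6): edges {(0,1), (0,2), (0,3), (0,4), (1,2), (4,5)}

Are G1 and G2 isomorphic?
Yes, isomorphic

The graphs are isomorphic.
One valid mapping φ: V(G1) → V(G2): 0→2, 1→1, 2→0, 3→5, 4→3, 5→4

Verify φ preserves adjacency — for each edge of G1, its image is an edge of G2:
  (0,1) → (φ(0),φ(1)) = (1,2) ∈ E(G2) ✓
  (0,2) → (φ(0),φ(2)) = (0,2) ∈ E(G2) ✓
  (1,2) → (φ(1),φ(2)) = (0,1) ∈ E(G2) ✓
  (2,4) → (φ(2),φ(4)) = (0,3) ∈ E(G2) ✓
  (2,5) → (φ(2),φ(5)) = (0,4) ∈ E(G2) ✓
  (3,5) → (φ(3),φ(5)) = (4,5) ∈ E(G2) ✓
All 6 edges of G1 map to edges of G2, and |E(G1)| = |E(G2)| = 6, so φ is a bijection on edges as well as vertices. Hence G1 ≅ G2.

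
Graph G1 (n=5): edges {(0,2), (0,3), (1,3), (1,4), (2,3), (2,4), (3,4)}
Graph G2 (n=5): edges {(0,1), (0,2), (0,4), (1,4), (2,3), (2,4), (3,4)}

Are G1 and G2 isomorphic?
Yes, isomorphic

The graphs are isomorphic.
One valid mapping φ: V(G1) → V(G2): 0→3, 1→1, 2→2, 3→4, 4→0

Verify φ preserves adjacency — for each edge of G1, its image is an edge of G2:
  (0,2) → (φ(0),φ(2)) = (2,3) ∈ E(G2) ✓
  (0,3) → (φ(0),φ(3)) = (3,4) ∈ E(G2) ✓
  (1,3) → (φ(1),φ(3)) = (1,4) ∈ E(G2) ✓
  (1,4) → (φ(1),φ(4)) = (0,1) ∈ E(G2) ✓
  (2,3) → (φ(2),φ(3)) = (2,4) ∈ E(G2) ✓
  (2,4) → (φ(2),φ(4)) = (0,2) ∈ E(G2) ✓
  (3,4) → (φ(3),φ(4)) = (0,4) ∈ E(G2) ✓
All 7 edges of G1 map to edges of G2, and |E(G1)| = |E(G2)| = 7, so φ is a bijection on edges as well as vertices. Hence G1 ≅ G2.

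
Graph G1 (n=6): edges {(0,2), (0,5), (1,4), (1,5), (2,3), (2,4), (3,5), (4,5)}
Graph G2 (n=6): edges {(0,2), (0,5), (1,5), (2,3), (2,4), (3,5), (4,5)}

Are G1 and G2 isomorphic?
No, not isomorphic

The graphs are NOT isomorphic.

Counting edges: G1 has 8 edge(s); G2 has 7 edge(s).
Edge count is an isomorphism invariant (a bijection on vertices induces a bijection on edges), so differing edge counts rule out isomorphism.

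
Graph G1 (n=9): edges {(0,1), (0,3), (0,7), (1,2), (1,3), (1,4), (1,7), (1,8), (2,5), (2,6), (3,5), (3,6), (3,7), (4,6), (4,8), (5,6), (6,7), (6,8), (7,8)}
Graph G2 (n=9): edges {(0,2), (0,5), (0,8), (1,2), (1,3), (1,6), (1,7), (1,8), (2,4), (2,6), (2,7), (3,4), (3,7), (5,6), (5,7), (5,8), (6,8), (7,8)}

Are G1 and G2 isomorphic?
No, not isomorphic

The graphs are NOT isomorphic.

Counting triangles (3-cliques): G1 has 11, G2 has 8.
Triangle count is an isomorphism invariant, so differing triangle counts rule out isomorphism.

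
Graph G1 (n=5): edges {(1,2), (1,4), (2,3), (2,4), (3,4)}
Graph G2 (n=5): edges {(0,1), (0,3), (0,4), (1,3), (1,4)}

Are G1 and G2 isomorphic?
Yes, isomorphic

The graphs are isomorphic.
One valid mapping φ: V(G1) → V(G2): 0→2, 1→3, 2→0, 3→4, 4→1

Verify φ preserves adjacency — for each edge of G1, its image is an edge of G2:
  (1,2) → (φ(1),φ(2)) = (0,3) ∈ E(G2) ✓
  (1,4) → (φ(1),φ(4)) = (1,3) ∈ E(G2) ✓
  (2,3) → (φ(2),φ(3)) = (0,4) ∈ E(G2) ✓
  (2,4) → (φ(2),φ(4)) = (0,1) ∈ E(G2) ✓
  (3,4) → (φ(3),φ(4)) = (1,4) ∈ E(G2) ✓
All 5 edges of G1 map to edges of G2, and |E(G1)| = |E(G2)| = 5, so φ is a bijection on edges as well as vertices. Hence G1 ≅ G2.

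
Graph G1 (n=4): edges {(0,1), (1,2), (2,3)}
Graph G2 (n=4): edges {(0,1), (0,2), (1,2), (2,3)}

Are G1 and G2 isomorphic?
No, not isomorphic

The graphs are NOT isomorphic.

Counting edges: G1 has 3 edge(s); G2 has 4 edge(s).
Edge count is an isomorphism invariant (a bijection on vertices induces a bijection on edges), so differing edge counts rule out isomorphism.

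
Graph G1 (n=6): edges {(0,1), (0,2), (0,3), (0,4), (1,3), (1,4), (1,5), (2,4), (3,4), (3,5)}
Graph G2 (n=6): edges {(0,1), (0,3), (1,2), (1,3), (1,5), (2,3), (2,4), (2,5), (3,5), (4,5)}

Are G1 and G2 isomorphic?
Yes, isomorphic

The graphs are isomorphic.
One valid mapping φ: V(G1) → V(G2): 0→2, 1→1, 2→4, 3→3, 4→5, 5→0

Verify φ preserves adjacency — for each edge of G1, its image is an edge of G2:
  (0,1) → (φ(0),φ(1)) = (1,2) ∈ E(G2) ✓
  (0,2) → (φ(0),φ(2)) = (2,4) ∈ E(G2) ✓
  (0,3) → (φ(0),φ(3)) = (2,3) ∈ E(G2) ✓
  (0,4) → (φ(0),φ(4)) = (2,5) ∈ E(G2) ✓
  (1,3) → (φ(1),φ(3)) = (1,3) ∈ E(G2) ✓
  (1,4) → (φ(1),φ(4)) = (1,5) ∈ E(G2) ✓
  (1,5) → (φ(1),φ(5)) = (0,1) ∈ E(G2) ✓
  (2,4) → (φ(2),φ(4)) = (4,5) ∈ E(G2) ✓
  (3,4) → (φ(3),φ(4)) = (3,5) ∈ E(G2) ✓
  (3,5) → (φ(3),φ(5)) = (0,3) ∈ E(G2) ✓
All 10 edges of G1 map to edges of G2, and |E(G1)| = |E(G2)| = 10, so φ is a bijection on edges as well as vertices. Hence G1 ≅ G2.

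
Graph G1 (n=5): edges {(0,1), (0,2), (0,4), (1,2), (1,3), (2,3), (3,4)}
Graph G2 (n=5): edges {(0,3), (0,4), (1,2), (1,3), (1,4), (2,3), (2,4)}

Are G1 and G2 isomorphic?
Yes, isomorphic

The graphs are isomorphic.
One valid mapping φ: V(G1) → V(G2): 0→3, 1→1, 2→2, 3→4, 4→0

Verify φ preserves adjacency — for each edge of G1, its image is an edge of G2:
  (0,1) → (φ(0),φ(1)) = (1,3) ∈ E(G2) ✓
  (0,2) → (φ(0),φ(2)) = (2,3) ∈ E(G2) ✓
  (0,4) → (φ(0),φ(4)) = (0,3) ∈ E(G2) ✓
  (1,2) → (φ(1),φ(2)) = (1,2) ∈ E(G2) ✓
  (1,3) → (φ(1),φ(3)) = (1,4) ∈ E(G2) ✓
  (2,3) → (φ(2),φ(3)) = (2,4) ∈ E(G2) ✓
  (3,4) → (φ(3),φ(4)) = (0,4) ∈ E(G2) ✓
All 7 edges of G1 map to edges of G2, and |E(G1)| = |E(G2)| = 7, so φ is a bijection on edges as well as vertices. Hence G1 ≅ G2.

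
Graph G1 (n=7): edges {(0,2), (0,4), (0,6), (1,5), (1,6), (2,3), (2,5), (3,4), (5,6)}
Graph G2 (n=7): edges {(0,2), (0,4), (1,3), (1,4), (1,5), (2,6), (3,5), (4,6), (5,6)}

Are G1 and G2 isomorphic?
Yes, isomorphic

The graphs are isomorphic.
One valid mapping φ: V(G1) → V(G2): 0→4, 1→3, 2→6, 3→2, 4→0, 5→5, 6→1

Verify φ preserves adjacency — for each edge of G1, its image is an edge of G2:
  (0,2) → (φ(0),φ(2)) = (4,6) ∈ E(G2) ✓
  (0,4) → (φ(0),φ(4)) = (0,4) ∈ E(G2) ✓
  (0,6) → (φ(0),φ(6)) = (1,4) ∈ E(G2) ✓
  (1,5) → (φ(1),φ(5)) = (3,5) ∈ E(G2) ✓
  (1,6) → (φ(1),φ(6)) = (1,3) ∈ E(G2) ✓
  (2,3) → (φ(2),φ(3)) = (2,6) ∈ E(G2) ✓
  (2,5) → (φ(2),φ(5)) = (5,6) ∈ E(G2) ✓
  (3,4) → (φ(3),φ(4)) = (0,2) ∈ E(G2) ✓
  (5,6) → (φ(5),φ(6)) = (1,5) ∈ E(G2) ✓
All 9 edges of G1 map to edges of G2, and |E(G1)| = |E(G2)| = 9, so φ is a bijection on edges as well as vertices. Hence G1 ≅ G2.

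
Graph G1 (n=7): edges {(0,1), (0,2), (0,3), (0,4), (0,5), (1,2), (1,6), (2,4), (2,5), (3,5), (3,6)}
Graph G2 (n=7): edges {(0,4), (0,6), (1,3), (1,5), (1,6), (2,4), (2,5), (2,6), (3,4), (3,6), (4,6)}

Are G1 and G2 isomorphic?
Yes, isomorphic

The graphs are isomorphic.
One valid mapping φ: V(G1) → V(G2): 0→6, 1→2, 2→4, 3→1, 4→0, 5→3, 6→5

Verify φ preserves adjacency — for each edge of G1, its image is an edge of G2:
  (0,1) → (φ(0),φ(1)) = (2,6) ∈ E(G2) ✓
  (0,2) → (φ(0),φ(2)) = (4,6) ∈ E(G2) ✓
  (0,3) → (φ(0),φ(3)) = (1,6) ∈ E(G2) ✓
  (0,4) → (φ(0),φ(4)) = (0,6) ∈ E(G2) ✓
  (0,5) → (φ(0),φ(5)) = (3,6) ∈ E(G2) ✓
  (1,2) → (φ(1),φ(2)) = (2,4) ∈ E(G2) ✓
  (1,6) → (φ(1),φ(6)) = (2,5) ∈ E(G2) ✓
  (2,4) → (φ(2),φ(4)) = (0,4) ∈ E(G2) ✓
  (2,5) → (φ(2),φ(5)) = (3,4) ∈ E(G2) ✓
  (3,5) → (φ(3),φ(5)) = (1,3) ∈ E(G2) ✓
  (3,6) → (φ(3),φ(6)) = (1,5) ∈ E(G2) ✓
All 11 edges of G1 map to edges of G2, and |E(G1)| = |E(G2)| = 11, so φ is a bijection on edges as well as vertices. Hence G1 ≅ G2.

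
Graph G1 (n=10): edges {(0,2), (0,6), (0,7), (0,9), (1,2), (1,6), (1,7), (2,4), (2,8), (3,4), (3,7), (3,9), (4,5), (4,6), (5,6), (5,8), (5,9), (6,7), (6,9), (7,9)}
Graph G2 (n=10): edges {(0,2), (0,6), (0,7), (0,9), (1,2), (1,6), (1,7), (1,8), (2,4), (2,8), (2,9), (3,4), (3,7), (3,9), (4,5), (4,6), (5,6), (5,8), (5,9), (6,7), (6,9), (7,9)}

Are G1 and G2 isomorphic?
No, not isomorphic

The graphs are NOT isomorphic.

Counting edges: G1 has 20 edge(s); G2 has 22 edge(s).
Edge count is an isomorphism invariant (a bijection on vertices induces a bijection on edges), so differing edge counts rule out isomorphism.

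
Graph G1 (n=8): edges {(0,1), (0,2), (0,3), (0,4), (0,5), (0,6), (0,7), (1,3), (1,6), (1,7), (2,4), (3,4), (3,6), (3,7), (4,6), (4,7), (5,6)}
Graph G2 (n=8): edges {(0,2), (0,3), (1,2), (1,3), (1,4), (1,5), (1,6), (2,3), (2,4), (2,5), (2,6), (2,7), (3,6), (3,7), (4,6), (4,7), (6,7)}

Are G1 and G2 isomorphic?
Yes, isomorphic

The graphs are isomorphic.
One valid mapping φ: V(G1) → V(G2): 0→2, 1→7, 2→5, 3→6, 4→1, 5→0, 6→3, 7→4

Verify φ preserves adjacency — for each edge of G1, its image is an edge of G2:
  (0,1) → (φ(0),φ(1)) = (2,7) ∈ E(G2) ✓
  (0,2) → (φ(0),φ(2)) = (2,5) ∈ E(G2) ✓
  (0,3) → (φ(0),φ(3)) = (2,6) ∈ E(G2) ✓
  (0,4) → (φ(0),φ(4)) = (1,2) ∈ E(G2) ✓
  (0,5) → (φ(0),φ(5)) = (0,2) ∈ E(G2) ✓
  (0,6) → (φ(0),φ(6)) = (2,3) ∈ E(G2) ✓
  (0,7) → (φ(0),φ(7)) = (2,4) ∈ E(G2) ✓
  (1,3) → (φ(1),φ(3)) = (6,7) ∈ E(G2) ✓
  (1,6) → (φ(1),φ(6)) = (3,7) ∈ E(G2) ✓
  (1,7) → (φ(1),φ(7)) = (4,7) ∈ E(G2) ✓
  (2,4) → (φ(2),φ(4)) = (1,5) ∈ E(G2) ✓
  (3,4) → (φ(3),φ(4)) = (1,6) ∈ E(G2) ✓
  (3,6) → (φ(3),φ(6)) = (3,6) ∈ E(G2) ✓
  (3,7) → (φ(3),φ(7)) = (4,6) ∈ E(G2) ✓
  (4,6) → (φ(4),φ(6)) = (1,3) ∈ E(G2) ✓
  (4,7) → (φ(4),φ(7)) = (1,4) ∈ E(G2) ✓
  (5,6) → (φ(5),φ(6)) = (0,3) ∈ E(G2) ✓
All 17 edges of G1 map to edges of G2, and |E(G1)| = |E(G2)| = 17, so φ is a bijection on edges as well as vertices. Hence G1 ≅ G2.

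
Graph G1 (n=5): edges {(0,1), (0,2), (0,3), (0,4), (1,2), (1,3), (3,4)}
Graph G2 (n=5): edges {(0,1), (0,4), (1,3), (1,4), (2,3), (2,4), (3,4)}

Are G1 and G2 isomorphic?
Yes, isomorphic

The graphs are isomorphic.
One valid mapping φ: V(G1) → V(G2): 0→4, 1→1, 2→0, 3→3, 4→2

Verify φ preserves adjacency — for each edge of G1, its image is an edge of G2:
  (0,1) → (φ(0),φ(1)) = (1,4) ∈ E(G2) ✓
  (0,2) → (φ(0),φ(2)) = (0,4) ∈ E(G2) ✓
  (0,3) → (φ(0),φ(3)) = (3,4) ∈ E(G2) ✓
  (0,4) → (φ(0),φ(4)) = (2,4) ∈ E(G2) ✓
  (1,2) → (φ(1),φ(2)) = (0,1) ∈ E(G2) ✓
  (1,3) → (φ(1),φ(3)) = (1,3) ∈ E(G2) ✓
  (3,4) → (φ(3),φ(4)) = (2,3) ∈ E(G2) ✓
All 7 edges of G1 map to edges of G2, and |E(G1)| = |E(G2)| = 7, so φ is a bijection on edges as well as vertices. Hence G1 ≅ G2.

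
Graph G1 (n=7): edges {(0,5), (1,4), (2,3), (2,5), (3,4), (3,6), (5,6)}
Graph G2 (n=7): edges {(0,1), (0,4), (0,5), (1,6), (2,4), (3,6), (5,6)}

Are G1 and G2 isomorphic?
Yes, isomorphic

The graphs are isomorphic.
One valid mapping φ: V(G1) → V(G2): 0→3, 1→2, 2→5, 3→0, 4→4, 5→6, 6→1

Verify φ preserves adjacency — for each edge of G1, its image is an edge of G2:
  (0,5) → (φ(0),φ(5)) = (3,6) ∈ E(G2) ✓
  (1,4) → (φ(1),φ(4)) = (2,4) ∈ E(G2) ✓
  (2,3) → (φ(2),φ(3)) = (0,5) ∈ E(G2) ✓
  (2,5) → (φ(2),φ(5)) = (5,6) ∈ E(G2) ✓
  (3,4) → (φ(3),φ(4)) = (0,4) ∈ E(G2) ✓
  (3,6) → (φ(3),φ(6)) = (0,1) ∈ E(G2) ✓
  (5,6) → (φ(5),φ(6)) = (1,6) ∈ E(G2) ✓
All 7 edges of G1 map to edges of G2, and |E(G1)| = |E(G2)| = 7, so φ is a bijection on edges as well as vertices. Hence G1 ≅ G2.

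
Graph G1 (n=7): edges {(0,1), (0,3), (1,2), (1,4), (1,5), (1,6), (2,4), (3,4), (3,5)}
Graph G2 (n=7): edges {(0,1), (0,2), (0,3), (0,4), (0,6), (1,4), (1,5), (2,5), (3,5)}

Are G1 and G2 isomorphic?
Yes, isomorphic

The graphs are isomorphic.
One valid mapping φ: V(G1) → V(G2): 0→2, 1→0, 2→4, 3→5, 4→1, 5→3, 6→6

Verify φ preserves adjacency — for each edge of G1, its image is an edge of G2:
  (0,1) → (φ(0),φ(1)) = (0,2) ∈ E(G2) ✓
  (0,3) → (φ(0),φ(3)) = (2,5) ∈ E(G2) ✓
  (1,2) → (φ(1),φ(2)) = (0,4) ∈ E(G2) ✓
  (1,4) → (φ(1),φ(4)) = (0,1) ∈ E(G2) ✓
  (1,5) → (φ(1),φ(5)) = (0,3) ∈ E(G2) ✓
  (1,6) → (φ(1),φ(6)) = (0,6) ∈ E(G2) ✓
  (2,4) → (φ(2),φ(4)) = (1,4) ∈ E(G2) ✓
  (3,4) → (φ(3),φ(4)) = (1,5) ∈ E(G2) ✓
  (3,5) → (φ(3),φ(5)) = (3,5) ∈ E(G2) ✓
All 9 edges of G1 map to edges of G2, and |E(G1)| = |E(G2)| = 9, so φ is a bijection on edges as well as vertices. Hence G1 ≅ G2.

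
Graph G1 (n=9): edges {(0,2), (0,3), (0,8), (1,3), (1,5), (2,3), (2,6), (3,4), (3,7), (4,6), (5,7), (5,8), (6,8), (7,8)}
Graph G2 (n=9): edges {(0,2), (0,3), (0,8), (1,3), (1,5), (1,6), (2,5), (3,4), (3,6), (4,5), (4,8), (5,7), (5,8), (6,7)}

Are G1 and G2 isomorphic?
Yes, isomorphic

The graphs are isomorphic.
One valid mapping φ: V(G1) → V(G2): 0→4, 1→7, 2→8, 3→5, 4→2, 5→6, 6→0, 7→1, 8→3

Verify φ preserves adjacency — for each edge of G1, its image is an edge of G2:
  (0,2) → (φ(0),φ(2)) = (4,8) ∈ E(G2) ✓
  (0,3) → (φ(0),φ(3)) = (4,5) ∈ E(G2) ✓
  (0,8) → (φ(0),φ(8)) = (3,4) ∈ E(G2) ✓
  (1,3) → (φ(1),φ(3)) = (5,7) ∈ E(G2) ✓
  (1,5) → (φ(1),φ(5)) = (6,7) ∈ E(G2) ✓
  (2,3) → (φ(2),φ(3)) = (5,8) ∈ E(G2) ✓
  (2,6) → (φ(2),φ(6)) = (0,8) ∈ E(G2) ✓
  (3,4) → (φ(3),φ(4)) = (2,5) ∈ E(G2) ✓
  (3,7) → (φ(3),φ(7)) = (1,5) ∈ E(G2) ✓
  (4,6) → (φ(4),φ(6)) = (0,2) ∈ E(G2) ✓
  (5,7) → (φ(5),φ(7)) = (1,6) ∈ E(G2) ✓
  (5,8) → (φ(5),φ(8)) = (3,6) ∈ E(G2) ✓
  (6,8) → (φ(6),φ(8)) = (0,3) ∈ E(G2) ✓
  (7,8) → (φ(7),φ(8)) = (1,3) ∈ E(G2) ✓
All 14 edges of G1 map to edges of G2, and |E(G1)| = |E(G2)| = 14, so φ is a bijection on edges as well as vertices. Hence G1 ≅ G2.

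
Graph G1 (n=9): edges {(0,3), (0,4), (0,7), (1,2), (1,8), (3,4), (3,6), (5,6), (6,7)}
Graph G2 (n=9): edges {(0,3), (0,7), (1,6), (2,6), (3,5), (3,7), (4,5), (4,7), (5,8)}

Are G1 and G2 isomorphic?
Yes, isomorphic

The graphs are isomorphic.
One valid mapping φ: V(G1) → V(G2): 0→7, 1→6, 2→2, 3→3, 4→0, 5→8, 6→5, 7→4, 8→1

Verify φ preserves adjacency — for each edge of G1, its image is an edge of G2:
  (0,3) → (φ(0),φ(3)) = (3,7) ∈ E(G2) ✓
  (0,4) → (φ(0),φ(4)) = (0,7) ∈ E(G2) ✓
  (0,7) → (φ(0),φ(7)) = (4,7) ∈ E(G2) ✓
  (1,2) → (φ(1),φ(2)) = (2,6) ∈ E(G2) ✓
  (1,8) → (φ(1),φ(8)) = (1,6) ∈ E(G2) ✓
  (3,4) → (φ(3),φ(4)) = (0,3) ∈ E(G2) ✓
  (3,6) → (φ(3),φ(6)) = (3,5) ∈ E(G2) ✓
  (5,6) → (φ(5),φ(6)) = (5,8) ∈ E(G2) ✓
  (6,7) → (φ(6),φ(7)) = (4,5) ∈ E(G2) ✓
All 9 edges of G1 map to edges of G2, and |E(G1)| = |E(G2)| = 9, so φ is a bijection on edges as well as vertices. Hence G1 ≅ G2.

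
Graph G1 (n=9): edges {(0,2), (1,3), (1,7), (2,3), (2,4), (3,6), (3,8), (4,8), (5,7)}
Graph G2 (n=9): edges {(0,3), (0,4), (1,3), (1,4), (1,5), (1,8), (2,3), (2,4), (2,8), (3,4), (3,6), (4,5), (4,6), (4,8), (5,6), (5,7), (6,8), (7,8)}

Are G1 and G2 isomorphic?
No, not isomorphic

The graphs are NOT isomorphic.

Counting triangles (3-cliques): G1 has 0, G2 has 9.
Triangle count is an isomorphism invariant, so differing triangle counts rule out isomorphism.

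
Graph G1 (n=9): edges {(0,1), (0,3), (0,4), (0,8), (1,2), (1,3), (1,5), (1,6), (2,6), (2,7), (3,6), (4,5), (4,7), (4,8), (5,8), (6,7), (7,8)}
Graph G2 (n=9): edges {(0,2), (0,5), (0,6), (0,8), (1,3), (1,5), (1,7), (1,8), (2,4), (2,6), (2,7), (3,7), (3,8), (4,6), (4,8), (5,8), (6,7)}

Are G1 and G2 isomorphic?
Yes, isomorphic

The graphs are isomorphic.
One valid mapping φ: V(G1) → V(G2): 0→0, 1→8, 2→3, 3→5, 4→6, 5→4, 6→1, 7→7, 8→2

Verify φ preserves adjacency — for each edge of G1, its image is an edge of G2:
  (0,1) → (φ(0),φ(1)) = (0,8) ∈ E(G2) ✓
  (0,3) → (φ(0),φ(3)) = (0,5) ∈ E(G2) ✓
  (0,4) → (φ(0),φ(4)) = (0,6) ∈ E(G2) ✓
  (0,8) → (φ(0),φ(8)) = (0,2) ∈ E(G2) ✓
  (1,2) → (φ(1),φ(2)) = (3,8) ∈ E(G2) ✓
  (1,3) → (φ(1),φ(3)) = (5,8) ∈ E(G2) ✓
  (1,5) → (φ(1),φ(5)) = (4,8) ∈ E(G2) ✓
  (1,6) → (φ(1),φ(6)) = (1,8) ∈ E(G2) ✓
  (2,6) → (φ(2),φ(6)) = (1,3) ∈ E(G2) ✓
  (2,7) → (φ(2),φ(7)) = (3,7) ∈ E(G2) ✓
  (3,6) → (φ(3),φ(6)) = (1,5) ∈ E(G2) ✓
  (4,5) → (φ(4),φ(5)) = (4,6) ∈ E(G2) ✓
  (4,7) → (φ(4),φ(7)) = (6,7) ∈ E(G2) ✓
  (4,8) → (φ(4),φ(8)) = (2,6) ∈ E(G2) ✓
  (5,8) → (φ(5),φ(8)) = (2,4) ∈ E(G2) ✓
  (6,7) → (φ(6),φ(7)) = (1,7) ∈ E(G2) ✓
  (7,8) → (φ(7),φ(8)) = (2,7) ∈ E(G2) ✓
All 17 edges of G1 map to edges of G2, and |E(G1)| = |E(G2)| = 17, so φ is a bijection on edges as well as vertices. Hence G1 ≅ G2.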